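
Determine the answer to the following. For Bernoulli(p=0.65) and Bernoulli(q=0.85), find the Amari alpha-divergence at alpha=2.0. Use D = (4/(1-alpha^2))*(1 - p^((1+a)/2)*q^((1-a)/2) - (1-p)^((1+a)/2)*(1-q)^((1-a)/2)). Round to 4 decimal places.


Amari alpha-divergence:
D = (4/(1-alpha^2))*(1 - p^((1+a)/2)*q^((1-a)/2) - (1-p)^((1+a)/2)*(1-q)^((1-a)/2)).
alpha = 2.0, p = 0.65, q = 0.85.
e1 = (1+alpha)/2 = 1.5, e2 = (1-alpha)/2 = -0.5.
t1 = p^e1 * q^e2 = 0.65^1.5 * 0.85^-0.5 = 0.568409.
t2 = (1-p)^e1 * (1-q)^e2 = 0.35^1.5 * 0.15^-0.5 = 0.534634.
4/(1-alpha^2) = -1.333333.
D = -1.333333*(1 - 0.568409 - 0.534634) = 0.1374

0.1374


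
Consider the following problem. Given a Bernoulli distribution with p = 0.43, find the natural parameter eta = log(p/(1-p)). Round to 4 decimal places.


Natural parameter for Bernoulli: eta = log(p/(1-p)).
p = 0.43, 1-p = 0.57.
p/(1-p) = 0.754386.
eta = log(0.754386) = -0.2819

-0.2819


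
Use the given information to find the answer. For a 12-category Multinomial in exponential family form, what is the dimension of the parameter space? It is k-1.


Exponential family dimension calculation:
For Multinomial with k=12 categories, dim = k-1 = 11.

11


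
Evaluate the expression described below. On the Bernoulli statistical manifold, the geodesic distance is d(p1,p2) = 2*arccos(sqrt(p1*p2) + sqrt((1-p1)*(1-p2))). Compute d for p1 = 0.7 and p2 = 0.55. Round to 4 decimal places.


Geodesic distance on Bernoulli manifold:
d(p1,p2) = 2*arccos(sqrt(p1*p2) + sqrt((1-p1)*(1-p2))).
sqrt(p1*p2) = sqrt(0.7*0.55) = 0.620484.
sqrt((1-p1)*(1-p2)) = sqrt(0.3*0.45) = 0.367423.
arg = 0.620484 + 0.367423 = 0.987907.
d = 2*arccos(0.987907) = 0.3113

0.3113


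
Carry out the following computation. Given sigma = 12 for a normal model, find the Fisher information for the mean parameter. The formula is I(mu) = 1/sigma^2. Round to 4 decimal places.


The Fisher information for the mean of a normal distribution is I(mu) = 1/sigma^2.
sigma = 12, so sigma^2 = 144.
I(mu) = 1/144 = 0.0069

0.0069


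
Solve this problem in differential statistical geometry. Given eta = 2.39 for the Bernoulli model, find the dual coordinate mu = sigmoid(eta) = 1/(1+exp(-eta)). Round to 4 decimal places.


Dual coordinate (expectation parameter) for Bernoulli:
mu = 1/(1+exp(-eta)).
eta = 2.39.
exp(-eta) = exp(-2.39) = 0.09163.
mu = 1/(1+0.09163) = 0.9161

0.9161


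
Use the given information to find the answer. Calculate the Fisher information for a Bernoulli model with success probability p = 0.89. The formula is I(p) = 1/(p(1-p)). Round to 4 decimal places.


For Bernoulli(p), Fisher information is I(p) = 1/(p*(1-p)).
p = 0.89, 1-p = 0.11.
p*(1-p) = 0.0979.
I(p) = 1/0.0979 = 10.2145

10.2145


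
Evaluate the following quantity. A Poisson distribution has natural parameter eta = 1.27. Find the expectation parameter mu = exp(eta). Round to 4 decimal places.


Expectation parameter for Poisson exponential family:
mu = exp(eta).
eta = 1.27.
mu = exp(1.27) = 3.5609

3.5609


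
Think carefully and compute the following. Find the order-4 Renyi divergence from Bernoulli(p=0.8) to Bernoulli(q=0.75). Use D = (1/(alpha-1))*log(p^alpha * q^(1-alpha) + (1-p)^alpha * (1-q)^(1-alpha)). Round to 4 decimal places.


Renyi divergence of order alpha between Bernoulli distributions:
D = (1/(alpha-1))*log(p^alpha * q^(1-alpha) + (1-p)^alpha * (1-q)^(1-alpha)).
alpha = 4, p = 0.8, q = 0.75.
p^alpha * q^(1-alpha) = 0.8^4 * 0.75^-3 = 0.970904.
(1-p)^alpha * (1-q)^(1-alpha) = 0.2^4 * 0.25^-3 = 0.1024.
sum = 0.970904 + 0.1024 = 1.073304.
D = (1/3)*log(1.073304) = 0.0236

0.0236


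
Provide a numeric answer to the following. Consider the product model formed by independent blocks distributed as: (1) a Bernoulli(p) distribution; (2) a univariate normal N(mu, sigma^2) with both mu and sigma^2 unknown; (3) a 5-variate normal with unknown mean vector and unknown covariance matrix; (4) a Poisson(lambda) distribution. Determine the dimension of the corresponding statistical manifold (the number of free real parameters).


The dimension of a statistical manifold equals the number of free
(independent) real parameters of the model. For a product of independent
blocks the parameter counts add.
- Bernoulli (p): 1.
- normal (mu, sigma^2): 2.
- 5-variate normal: 5 (mean) + 5*6/2 = 15 (symmetric covariance) = 20.
- Poisson (lambda): 1.
Total = 1 + 2 + 20 + 1 = 24.
Dimension = 24

24


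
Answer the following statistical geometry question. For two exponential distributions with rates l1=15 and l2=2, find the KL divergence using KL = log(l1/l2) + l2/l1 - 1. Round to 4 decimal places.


KL divergence for exponential family:
KL = log(l1/l2) + l2/l1 - 1.
log(15/2) = 2.014903.
2/15 = 0.133333.
KL = 2.014903 + 0.133333 - 1 = 1.1482

1.1482


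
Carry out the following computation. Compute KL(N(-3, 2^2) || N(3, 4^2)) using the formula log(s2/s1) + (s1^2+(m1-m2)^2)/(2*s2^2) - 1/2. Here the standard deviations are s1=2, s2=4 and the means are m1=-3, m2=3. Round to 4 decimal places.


KL divergence between normal distributions:
KL = log(s2/s1) + (s1^2 + (m1-m2)^2)/(2*s2^2) - 1/2.
log(4/2) = 0.693147.
(2^2 + (-3-3)^2)/(2*4^2) = (4 + 36)/32 = 1.25.
KL = 0.693147 + 1.25 - 0.5 = 1.4431

1.4431


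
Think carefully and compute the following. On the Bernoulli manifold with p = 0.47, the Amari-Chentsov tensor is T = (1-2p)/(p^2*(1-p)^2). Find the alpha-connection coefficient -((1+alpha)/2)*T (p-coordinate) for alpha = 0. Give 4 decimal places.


Skewness (Amari-Chentsov) tensor: T = (1-2p)/(p^2*(1-p)^2).
p = 0.47, 1-2p = 0.06, p^2 = 0.2209, (1-p)^2 = 0.2809.
T = 0.06/(0.2209 * 0.2809) = 0.96695.
In the p-coordinate, Gamma^(alpha) = Gamma^(0) - (alpha/2)*T with Gamma^(0) = (1/2)*g'(p) = -T/2,
so Gamma^(alpha) = -((1+alpha)/2)*T.
alpha = 0, -(1+alpha)/2 = -0.5.
Gamma = -0.5 * 0.96695 = -0.4835

-0.4835


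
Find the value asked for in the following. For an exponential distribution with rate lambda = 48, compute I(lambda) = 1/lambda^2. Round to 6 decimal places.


Fisher information for exponential: I(lambda) = 1/lambda^2.
lambda = 48, lambda^2 = 2304.
I = 1/2304 = 0.000434

0.000434


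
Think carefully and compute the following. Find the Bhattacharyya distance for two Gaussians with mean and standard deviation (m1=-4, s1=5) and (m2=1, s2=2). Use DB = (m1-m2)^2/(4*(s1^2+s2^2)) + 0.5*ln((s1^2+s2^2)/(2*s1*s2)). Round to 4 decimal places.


Bhattacharyya distance between two Gaussians:
DB = (m1-m2)^2/(4*(s1^2+s2^2)) + (1/2)*ln((s1^2+s2^2)/(2*s1*s2)).
(m1-m2)^2 = (-5)^2 = 25.
s1^2+s2^2 = 25 + 4 = 29.
term1 = 25/116 = 0.215517.
term2 = 0.5*ln(29/20.0) = 0.185782.
DB = 0.215517 + 0.185782 = 0.4013

0.4013


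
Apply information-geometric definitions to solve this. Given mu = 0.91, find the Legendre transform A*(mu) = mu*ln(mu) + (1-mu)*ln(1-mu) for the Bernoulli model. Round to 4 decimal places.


Legendre transform for Bernoulli:
A*(mu) = mu*log(mu) + (1-mu)*log(1-mu).
mu = 0.91, 1-mu = 0.09.
mu*log(mu) = 0.91*log(0.91) = -0.085823.
(1-mu)*log(1-mu) = 0.09*log(0.09) = -0.216715.
A* = -0.085823 + -0.216715 = -0.3025

-0.3025


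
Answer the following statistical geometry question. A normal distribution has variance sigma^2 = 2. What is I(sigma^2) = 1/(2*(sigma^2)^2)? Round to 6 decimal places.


Fisher information for variance: I(sigma^2) = 1/(2*sigma^4).
sigma^2 = 2, so sigma^4 = 4.
I = 1/(2*4) = 1/8 = 0.125000

0.125000


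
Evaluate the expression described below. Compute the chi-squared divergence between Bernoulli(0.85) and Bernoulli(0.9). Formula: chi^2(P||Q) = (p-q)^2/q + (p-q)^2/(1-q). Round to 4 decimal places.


Chi-squared divergence between Bernoulli distributions:
chi^2 = (p-q)^2/q + (p-q)^2/(1-q).
p = 0.85, q = 0.9, p-q = -0.05.
(p-q)^2 = 0.0025.
term1 = 0.0025/0.9 = 0.002778.
term2 = 0.0025/0.1 = 0.025.
chi^2 = 0.002778 + 0.025 = 0.0278

0.0278


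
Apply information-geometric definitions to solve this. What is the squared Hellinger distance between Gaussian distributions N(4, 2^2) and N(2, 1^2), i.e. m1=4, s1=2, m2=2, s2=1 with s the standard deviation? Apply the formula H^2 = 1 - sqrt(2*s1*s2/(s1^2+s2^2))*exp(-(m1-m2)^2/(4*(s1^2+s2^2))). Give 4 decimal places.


Squared Hellinger distance for Gaussians:
H^2 = 1 - sqrt(2*s1*s2/(s1^2+s2^2)) * exp(-(m1-m2)^2/(4*(s1^2+s2^2))).
s1^2 = 4, s2^2 = 1, s1^2+s2^2 = 5.
sqrt(2*2*1/(5)) = 0.894427.
(m1-m2)^2 = (2)^2 = 4.
exp(-4/(4*5)) = exp(-0.2) = 0.818731.
H^2 = 1 - 0.894427*0.818731 = 0.2677

0.2677


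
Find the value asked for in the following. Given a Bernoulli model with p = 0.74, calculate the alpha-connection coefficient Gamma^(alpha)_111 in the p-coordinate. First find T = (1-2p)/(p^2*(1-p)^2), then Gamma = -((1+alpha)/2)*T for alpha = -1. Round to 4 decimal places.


Skewness (Amari-Chentsov) tensor: T = (1-2p)/(p^2*(1-p)^2).
p = 0.74, 1-2p = -0.48, p^2 = 0.5476, (1-p)^2 = 0.0676.
T = -0.48/(0.5476 * 0.0676) = -12.966749.
In the p-coordinate, Gamma^(alpha) = Gamma^(0) - (alpha/2)*T with Gamma^(0) = (1/2)*g'(p) = -T/2,
so Gamma^(alpha) = -((1+alpha)/2)*T.
alpha = -1, -(1+alpha)/2 = 0.0.
Gamma = 0.0 * -12.966749 = 0.0000

0.0000


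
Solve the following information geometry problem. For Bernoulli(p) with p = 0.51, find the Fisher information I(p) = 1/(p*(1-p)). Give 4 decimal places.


For Bernoulli(p), Fisher information is I(p) = 1/(p*(1-p)).
p = 0.51, 1-p = 0.49.
p*(1-p) = 0.2499.
I(p) = 1/0.2499 = 4.0016

4.0016


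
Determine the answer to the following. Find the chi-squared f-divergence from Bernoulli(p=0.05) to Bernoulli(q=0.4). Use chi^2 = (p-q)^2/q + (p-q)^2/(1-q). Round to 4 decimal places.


Chi-squared divergence between Bernoulli distributions:
chi^2 = (p-q)^2/q + (p-q)^2/(1-q).
p = 0.05, q = 0.4, p-q = -0.35.
(p-q)^2 = 0.1225.
term1 = 0.1225/0.4 = 0.30625.
term2 = 0.1225/0.6 = 0.204167.
chi^2 = 0.30625 + 0.204167 = 0.5104

0.5104


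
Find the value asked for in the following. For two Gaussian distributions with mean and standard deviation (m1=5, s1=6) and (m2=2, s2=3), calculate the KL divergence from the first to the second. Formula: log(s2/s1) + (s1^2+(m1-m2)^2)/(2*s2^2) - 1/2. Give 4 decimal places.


KL divergence between normal distributions:
KL = log(s2/s1) + (s1^2 + (m1-m2)^2)/(2*s2^2) - 1/2.
log(3/6) = -0.693147.
(6^2 + (5-2)^2)/(2*3^2) = (36 + 9)/18 = 2.5.
KL = -0.693147 + 2.5 - 0.5 = 1.3069

1.3069


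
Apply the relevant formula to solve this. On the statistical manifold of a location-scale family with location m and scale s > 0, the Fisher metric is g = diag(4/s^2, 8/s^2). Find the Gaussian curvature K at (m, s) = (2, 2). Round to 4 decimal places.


The metric has the form g = (A dm^2 + B ds^2)/s^2 with A = 4, B = 8.
Substitute u = sqrt(A/B)*m: g = B*(du^2 + ds^2)/s^2, i.e. B times the
Poincare upper half-plane metric, which has constant Gaussian curvature -1.
Scaling a 2D metric by a constant c divides the Gaussian curvature by c,
so K = -1/B = -1/(8) = -0.1250 everywhere (the point (m, s) = (2, 2) is irrelevant:
the curvature is constant).
The requested Gaussian curvature is K = -0.1250.

-0.1250


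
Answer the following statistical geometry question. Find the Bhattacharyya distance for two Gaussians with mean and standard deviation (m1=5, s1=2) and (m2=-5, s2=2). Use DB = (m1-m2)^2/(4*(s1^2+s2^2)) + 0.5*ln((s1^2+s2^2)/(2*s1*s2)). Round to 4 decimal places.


Bhattacharyya distance between two Gaussians:
DB = (m1-m2)^2/(4*(s1^2+s2^2)) + (1/2)*ln((s1^2+s2^2)/(2*s1*s2)).
(m1-m2)^2 = (10)^2 = 100.
s1^2+s2^2 = 4 + 4 = 8.
term1 = 100/32 = 3.125.
term2 = 0.5*ln(8/8.0) = 0.0.
DB = 3.125 + 0.0 = 3.1250

3.1250


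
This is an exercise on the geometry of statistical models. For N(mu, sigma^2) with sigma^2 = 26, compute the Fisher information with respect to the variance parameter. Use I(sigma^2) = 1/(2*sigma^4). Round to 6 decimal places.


Fisher information for variance: I(sigma^2) = 1/(2*sigma^4).
sigma^2 = 26, so sigma^4 = 676.
I = 1/(2*676) = 1/1352 = 0.000740

0.000740


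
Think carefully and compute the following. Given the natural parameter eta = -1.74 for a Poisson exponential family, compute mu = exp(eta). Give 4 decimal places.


Expectation parameter for Poisson exponential family:
mu = exp(eta).
eta = -1.74.
mu = exp(-1.74) = 0.1755

0.1755


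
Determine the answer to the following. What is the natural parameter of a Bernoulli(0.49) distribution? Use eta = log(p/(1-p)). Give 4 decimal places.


Natural parameter for Bernoulli: eta = log(p/(1-p)).
p = 0.49, 1-p = 0.51.
p/(1-p) = 0.960784.
eta = log(0.960784) = -0.0400

-0.0400


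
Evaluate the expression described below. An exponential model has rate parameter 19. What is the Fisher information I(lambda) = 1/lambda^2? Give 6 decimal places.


Fisher information for exponential: I(lambda) = 1/lambda^2.
lambda = 19, lambda^2 = 361.
I = 1/361 = 0.002770

0.002770


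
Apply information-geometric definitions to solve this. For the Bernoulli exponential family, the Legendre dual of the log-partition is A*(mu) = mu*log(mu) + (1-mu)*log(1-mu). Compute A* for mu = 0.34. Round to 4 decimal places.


Legendre transform for Bernoulli:
A*(mu) = mu*log(mu) + (1-mu)*log(1-mu).
mu = 0.34, 1-mu = 0.66.
mu*log(mu) = 0.34*log(0.34) = -0.366795.
(1-mu)*log(1-mu) = 0.66*log(0.66) = -0.27424.
A* = -0.366795 + -0.27424 = -0.6410

-0.6410


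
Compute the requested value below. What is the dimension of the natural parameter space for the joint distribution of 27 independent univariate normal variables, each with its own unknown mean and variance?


Exponential family dimension calculation:
Each univariate normal has two natural parameters (mu/sigma^2 and -1/(2 sigma^2)).
With 27 independent components, dim = 2 * 27 = 54.

54


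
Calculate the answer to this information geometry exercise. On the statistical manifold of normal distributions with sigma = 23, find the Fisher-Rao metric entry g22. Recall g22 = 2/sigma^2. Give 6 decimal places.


For the 2-parameter normal family, the Fisher metric has:
  g11 = 1/sigma^2, g22 = 2/sigma^2.
sigma = 23, sigma^2 = 529.
g22 = 0.003781

0.003781


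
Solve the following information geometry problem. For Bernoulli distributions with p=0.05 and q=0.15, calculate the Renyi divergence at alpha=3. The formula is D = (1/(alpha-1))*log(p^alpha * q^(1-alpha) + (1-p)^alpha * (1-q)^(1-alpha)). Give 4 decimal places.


Renyi divergence of order alpha between Bernoulli distributions:
D = (1/(alpha-1))*log(p^alpha * q^(1-alpha) + (1-p)^alpha * (1-q)^(1-alpha)).
alpha = 3, p = 0.05, q = 0.15.
p^alpha * q^(1-alpha) = 0.05^3 * 0.15^-2 = 0.005556.
(1-p)^alpha * (1-q)^(1-alpha) = 0.95^3 * 0.85^-2 = 1.186678.
sum = 0.005556 + 1.186678 = 1.192234.
D = (1/2)*log(1.192234) = 0.0879

0.0879


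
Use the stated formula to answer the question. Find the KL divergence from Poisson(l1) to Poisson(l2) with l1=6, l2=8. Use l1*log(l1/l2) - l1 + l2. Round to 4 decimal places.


KL divergence for Poisson:
KL = l1*log(l1/l2) - l1 + l2.
l1 = 6, l2 = 8.
log(6/8) = -0.287682.
l1*log(l1/l2) = 6 * -0.287682 = -1.726092.
KL = -1.726092 - 6 + 8 = 0.2739

0.2739


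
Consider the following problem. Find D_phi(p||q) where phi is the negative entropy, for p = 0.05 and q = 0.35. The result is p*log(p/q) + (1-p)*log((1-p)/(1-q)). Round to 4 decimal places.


Bregman divergence with negative entropy generator:
D = p*log(p/q) + (1-p)*log((1-p)/(1-q)).
p = 0.05, q = 0.35.
p*log(p/q) = 0.05*log(0.05/0.35) = -0.097296.
(1-p)*log((1-p)/(1-q)) = 0.95*log(0.95/0.65) = 0.360515.
D = -0.097296 + 0.360515 = 0.2632

0.2632


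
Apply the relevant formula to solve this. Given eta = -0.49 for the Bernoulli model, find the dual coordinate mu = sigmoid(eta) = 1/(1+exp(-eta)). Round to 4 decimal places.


Dual coordinate (expectation parameter) for Bernoulli:
mu = 1/(1+exp(-eta)).
eta = -0.49.
exp(-eta) = exp(0.49) = 1.632316.
mu = 1/(1+1.632316) = 0.3799

0.3799


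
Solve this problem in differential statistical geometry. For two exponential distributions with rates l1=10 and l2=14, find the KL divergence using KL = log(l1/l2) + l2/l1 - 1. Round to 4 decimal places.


KL divergence for exponential family:
KL = log(l1/l2) + l2/l1 - 1.
log(10/14) = -0.336472.
14/10 = 1.4.
KL = -0.336472 + 1.4 - 1 = 0.0635

0.0635


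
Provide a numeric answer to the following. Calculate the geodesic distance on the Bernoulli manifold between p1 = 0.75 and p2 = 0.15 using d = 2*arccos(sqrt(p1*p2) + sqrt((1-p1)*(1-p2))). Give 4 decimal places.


Geodesic distance on Bernoulli manifold:
d(p1,p2) = 2*arccos(sqrt(p1*p2) + sqrt((1-p1)*(1-p2))).
sqrt(p1*p2) = sqrt(0.75*0.15) = 0.33541.
sqrt((1-p1)*(1-p2)) = sqrt(0.25*0.85) = 0.460977.
arg = 0.33541 + 0.460977 = 0.796387.
d = 2*arccos(0.796387) = 1.2990

1.2990


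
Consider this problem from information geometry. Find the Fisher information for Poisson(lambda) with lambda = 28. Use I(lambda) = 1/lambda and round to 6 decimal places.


Fisher information for Poisson: I(lambda) = 1/lambda.
lambda = 28.
I(lambda) = 1/28 = 0.035714

0.035714


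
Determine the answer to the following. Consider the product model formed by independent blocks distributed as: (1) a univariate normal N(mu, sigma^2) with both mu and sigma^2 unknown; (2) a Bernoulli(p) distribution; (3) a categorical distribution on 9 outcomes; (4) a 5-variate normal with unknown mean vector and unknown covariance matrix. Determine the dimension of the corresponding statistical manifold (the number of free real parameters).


The dimension of a statistical manifold equals the number of free
(independent) real parameters of the model. For a product of independent
blocks the parameter counts add.
- normal (mu, sigma^2): 2.
- Bernoulli (p): 1.
- categorical on 9 outcomes (probabilities sum to 1): 9-1 = 8.
- 5-variate normal: 5 (mean) + 5*6/2 = 15 (symmetric covariance) = 20.
Total = 2 + 1 + 8 + 20 = 31.
Dimension = 31

31


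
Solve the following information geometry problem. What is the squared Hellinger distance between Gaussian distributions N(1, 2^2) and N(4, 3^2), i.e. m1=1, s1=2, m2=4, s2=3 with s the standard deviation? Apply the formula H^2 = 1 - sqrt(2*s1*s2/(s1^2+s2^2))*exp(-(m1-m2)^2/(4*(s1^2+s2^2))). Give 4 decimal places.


Squared Hellinger distance for Gaussians:
H^2 = 1 - sqrt(2*s1*s2/(s1^2+s2^2)) * exp(-(m1-m2)^2/(4*(s1^2+s2^2))).
s1^2 = 4, s2^2 = 9, s1^2+s2^2 = 13.
sqrt(2*2*3/(13)) = 0.960769.
(m1-m2)^2 = (-3)^2 = 9.
exp(-9/(4*13)) = exp(-0.173077) = 0.841073.
H^2 = 1 - 0.960769*0.841073 = 0.1919

0.1919


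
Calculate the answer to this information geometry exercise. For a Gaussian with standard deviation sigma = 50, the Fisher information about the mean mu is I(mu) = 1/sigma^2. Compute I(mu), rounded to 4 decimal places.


The Fisher information for the mean of a normal distribution is I(mu) = 1/sigma^2.
sigma = 50, so sigma^2 = 2500.
I(mu) = 1/2500 = 0.0004

0.0004


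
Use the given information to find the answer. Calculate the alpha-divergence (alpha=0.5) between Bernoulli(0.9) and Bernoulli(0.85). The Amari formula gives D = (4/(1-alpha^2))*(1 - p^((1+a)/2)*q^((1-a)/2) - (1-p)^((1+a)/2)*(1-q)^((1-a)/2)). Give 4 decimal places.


Amari alpha-divergence:
D = (4/(1-alpha^2))*(1 - p^((1+a)/2)*q^((1-a)/2) - (1-p)^((1+a)/2)*(1-q)^((1-a)/2)).
alpha = 0.5, p = 0.9, q = 0.85.
e1 = (1+alpha)/2 = 0.75, e2 = (1-alpha)/2 = 0.25.
t1 = p^e1 * q^e2 = 0.9^0.75 * 0.85^0.25 = 0.887231.
t2 = (1-p)^e1 * (1-q)^e2 = 0.1^0.75 * 0.15^0.25 = 0.110668.
4/(1-alpha^2) = 5.333333.
D = 5.333333*(1 - 0.887231 - 0.110668) = 0.0112

0.0112


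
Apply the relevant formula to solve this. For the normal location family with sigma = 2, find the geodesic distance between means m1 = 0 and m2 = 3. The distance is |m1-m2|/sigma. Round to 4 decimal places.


On the fixed-variance normal subfamily, geodesic distance = |m1-m2|/sigma.
|0 - 3| = 3.
sigma = 2.
d = 3/2 = 1.5000

1.5000


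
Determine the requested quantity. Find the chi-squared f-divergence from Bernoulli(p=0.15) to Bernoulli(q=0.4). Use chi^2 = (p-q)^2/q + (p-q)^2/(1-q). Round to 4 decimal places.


Chi-squared divergence between Bernoulli distributions:
chi^2 = (p-q)^2/q + (p-q)^2/(1-q).
p = 0.15, q = 0.4, p-q = -0.25.
(p-q)^2 = 0.0625.
term1 = 0.0625/0.4 = 0.15625.
term2 = 0.0625/0.6 = 0.104167.
chi^2 = 0.15625 + 0.104167 = 0.2604

0.2604


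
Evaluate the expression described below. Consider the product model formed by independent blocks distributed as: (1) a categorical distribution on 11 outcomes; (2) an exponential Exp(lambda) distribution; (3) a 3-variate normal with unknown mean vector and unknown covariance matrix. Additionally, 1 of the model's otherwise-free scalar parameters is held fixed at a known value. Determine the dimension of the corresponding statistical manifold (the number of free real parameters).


The dimension of a statistical manifold equals the number of free
(independent) real parameters of the model. For a product of independent
blocks the parameter counts add.
- categorical on 11 outcomes (probabilities sum to 1): 11-1 = 10.
- exponential (lambda): 1.
- 3-variate normal: 3 (mean) + 3*4/2 = 6 (symmetric covariance) = 9.
Total = 10 + 1 + 9 = 20.
1 parameter(s) fixed at known values: 20 - 1 = 19.
Dimension = 19

19


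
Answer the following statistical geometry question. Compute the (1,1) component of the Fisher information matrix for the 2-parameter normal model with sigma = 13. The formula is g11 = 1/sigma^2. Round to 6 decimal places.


For the 2-parameter normal family, the Fisher metric has:
  g11 = 1/sigma^2, g22 = 2/sigma^2.
sigma = 13, sigma^2 = 169.
g11 = 0.005917

0.005917


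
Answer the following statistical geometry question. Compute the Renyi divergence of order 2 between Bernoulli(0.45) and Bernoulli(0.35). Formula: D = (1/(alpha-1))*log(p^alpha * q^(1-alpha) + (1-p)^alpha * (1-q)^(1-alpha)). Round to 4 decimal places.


Renyi divergence of order alpha between Bernoulli distributions:
D = (1/(alpha-1))*log(p^alpha * q^(1-alpha) + (1-p)^alpha * (1-q)^(1-alpha)).
alpha = 2, p = 0.45, q = 0.35.
p^alpha * q^(1-alpha) = 0.45^2 * 0.35^-1 = 0.578571.
(1-p)^alpha * (1-q)^(1-alpha) = 0.55^2 * 0.65^-1 = 0.465385.
sum = 0.578571 + 0.465385 = 1.043956.
D = (1/1)*log(1.043956) = 0.0430

0.0430


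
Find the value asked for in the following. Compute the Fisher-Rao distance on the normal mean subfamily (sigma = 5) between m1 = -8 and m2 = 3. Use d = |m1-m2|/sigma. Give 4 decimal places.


On the fixed-variance normal subfamily, geodesic distance = |m1-m2|/sigma.
|-8 - 3| = 11.
sigma = 5.
d = 11/5 = 2.2000

2.2000


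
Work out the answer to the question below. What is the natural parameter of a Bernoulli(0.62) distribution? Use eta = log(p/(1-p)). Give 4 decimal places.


Natural parameter for Bernoulli: eta = log(p/(1-p)).
p = 0.62, 1-p = 0.38.
p/(1-p) = 1.631579.
eta = log(1.631579) = 0.4895

0.4895


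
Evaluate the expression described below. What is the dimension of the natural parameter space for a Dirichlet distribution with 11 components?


Exponential family dimension calculation:
Dirichlet with 11 components has 11 natural parameters.

11


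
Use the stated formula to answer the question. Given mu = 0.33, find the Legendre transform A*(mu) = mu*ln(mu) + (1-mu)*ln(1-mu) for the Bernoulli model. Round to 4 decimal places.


Legendre transform for Bernoulli:
A*(mu) = mu*log(mu) + (1-mu)*log(1-mu).
mu = 0.33, 1-mu = 0.67.
mu*log(mu) = 0.33*log(0.33) = -0.365859.
(1-mu)*log(1-mu) = 0.67*log(0.67) = -0.26832.
A* = -0.365859 + -0.26832 = -0.6342

-0.6342


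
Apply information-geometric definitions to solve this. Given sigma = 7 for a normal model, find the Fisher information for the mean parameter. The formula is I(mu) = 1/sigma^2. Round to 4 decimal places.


The Fisher information for the mean of a normal distribution is I(mu) = 1/sigma^2.
sigma = 7, so sigma^2 = 49.
I(mu) = 1/49 = 0.0204

0.0204


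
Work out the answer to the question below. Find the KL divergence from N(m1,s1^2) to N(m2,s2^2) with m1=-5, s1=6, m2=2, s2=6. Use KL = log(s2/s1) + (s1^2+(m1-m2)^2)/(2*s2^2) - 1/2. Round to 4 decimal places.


KL divergence between normal distributions:
KL = log(s2/s1) + (s1^2 + (m1-m2)^2)/(2*s2^2) - 1/2.
log(6/6) = 0.0.
(6^2 + (-5-2)^2)/(2*6^2) = (36 + 49)/72 = 1.180556.
KL = 0.0 + 1.180556 - 0.5 = 0.6806

0.6806


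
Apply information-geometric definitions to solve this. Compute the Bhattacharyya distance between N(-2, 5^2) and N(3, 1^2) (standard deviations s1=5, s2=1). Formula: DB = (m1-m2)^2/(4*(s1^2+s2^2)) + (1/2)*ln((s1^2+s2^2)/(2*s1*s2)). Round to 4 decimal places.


Bhattacharyya distance between two Gaussians:
DB = (m1-m2)^2/(4*(s1^2+s2^2)) + (1/2)*ln((s1^2+s2^2)/(2*s1*s2)).
(m1-m2)^2 = (-5)^2 = 25.
s1^2+s2^2 = 25 + 1 = 26.
term1 = 25/104 = 0.240385.
term2 = 0.5*ln(26/10.0) = 0.477756.
DB = 0.240385 + 0.477756 = 0.7181

0.7181


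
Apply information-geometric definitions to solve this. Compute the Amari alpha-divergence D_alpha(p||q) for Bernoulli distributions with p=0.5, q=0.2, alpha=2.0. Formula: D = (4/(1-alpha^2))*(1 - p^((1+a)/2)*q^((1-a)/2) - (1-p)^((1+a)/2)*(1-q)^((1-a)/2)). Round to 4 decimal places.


Amari alpha-divergence:
D = (4/(1-alpha^2))*(1 - p^((1+a)/2)*q^((1-a)/2) - (1-p)^((1+a)/2)*(1-q)^((1-a)/2)).
alpha = 2.0, p = 0.5, q = 0.2.
e1 = (1+alpha)/2 = 1.5, e2 = (1-alpha)/2 = -0.5.
t1 = p^e1 * q^e2 = 0.5^1.5 * 0.2^-0.5 = 0.790569.
t2 = (1-p)^e1 * (1-q)^e2 = 0.5^1.5 * 0.8^-0.5 = 0.395285.
4/(1-alpha^2) = -1.333333.
D = -1.333333*(1 - 0.790569 - 0.395285) = 0.2478

0.2478


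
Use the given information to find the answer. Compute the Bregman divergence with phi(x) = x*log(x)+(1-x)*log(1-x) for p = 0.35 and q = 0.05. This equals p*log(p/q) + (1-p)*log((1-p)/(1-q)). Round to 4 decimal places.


Bregman divergence with negative entropy generator:
D = p*log(p/q) + (1-p)*log((1-p)/(1-q)).
p = 0.35, q = 0.05.
p*log(p/q) = 0.35*log(0.35/0.05) = 0.681069.
(1-p)*log((1-p)/(1-q)) = 0.65*log(0.65/0.95) = -0.246668.
D = 0.681069 + -0.246668 = 0.4344

0.4344


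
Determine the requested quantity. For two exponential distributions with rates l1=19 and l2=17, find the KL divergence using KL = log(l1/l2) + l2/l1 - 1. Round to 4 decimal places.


KL divergence for exponential family:
KL = log(l1/l2) + l2/l1 - 1.
log(19/17) = 0.111226.
17/19 = 0.894737.
KL = 0.111226 + 0.894737 - 1 = 0.0060

0.0060


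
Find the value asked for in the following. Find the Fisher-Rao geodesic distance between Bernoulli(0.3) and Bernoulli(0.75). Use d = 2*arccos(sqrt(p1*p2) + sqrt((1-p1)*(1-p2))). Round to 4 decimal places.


Geodesic distance on Bernoulli manifold:
d(p1,p2) = 2*arccos(sqrt(p1*p2) + sqrt((1-p1)*(1-p2))).
sqrt(p1*p2) = sqrt(0.3*0.75) = 0.474342.
sqrt((1-p1)*(1-p2)) = sqrt(0.7*0.25) = 0.41833.
arg = 0.474342 + 0.41833 = 0.892672.
d = 2*arccos(0.892672) = 0.9351

0.9351


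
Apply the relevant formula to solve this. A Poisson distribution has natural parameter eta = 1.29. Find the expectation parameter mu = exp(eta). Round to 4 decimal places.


Expectation parameter for Poisson exponential family:
mu = exp(eta).
eta = 1.29.
mu = exp(1.29) = 3.6328

3.6328


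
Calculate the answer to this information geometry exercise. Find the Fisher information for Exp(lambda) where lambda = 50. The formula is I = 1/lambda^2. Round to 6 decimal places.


Fisher information for exponential: I(lambda) = 1/lambda^2.
lambda = 50, lambda^2 = 2500.
I = 1/2500 = 0.000400

0.000400


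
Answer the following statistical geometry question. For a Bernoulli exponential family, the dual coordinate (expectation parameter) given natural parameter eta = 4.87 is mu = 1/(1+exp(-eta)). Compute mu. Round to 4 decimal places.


Dual coordinate (expectation parameter) for Bernoulli:
mu = 1/(1+exp(-eta)).
eta = 4.87.
exp(-eta) = exp(-4.87) = 0.007673.
mu = 1/(1+0.007673) = 0.9924

0.9924


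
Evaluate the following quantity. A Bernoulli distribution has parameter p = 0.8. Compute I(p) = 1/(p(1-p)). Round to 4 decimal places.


For Bernoulli(p), Fisher information is I(p) = 1/(p*(1-p)).
p = 0.8, 1-p = 0.2.
p*(1-p) = 0.16.
I(p) = 1/0.16 = 6.2500

6.2500


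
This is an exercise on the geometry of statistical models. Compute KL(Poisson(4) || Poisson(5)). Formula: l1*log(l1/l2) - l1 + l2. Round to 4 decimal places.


KL divergence for Poisson:
KL = l1*log(l1/l2) - l1 + l2.
l1 = 4, l2 = 5.
log(4/5) = -0.223144.
l1*log(l1/l2) = 4 * -0.223144 = -0.892574.
KL = -0.892574 - 4 + 5 = 0.1074

0.1074


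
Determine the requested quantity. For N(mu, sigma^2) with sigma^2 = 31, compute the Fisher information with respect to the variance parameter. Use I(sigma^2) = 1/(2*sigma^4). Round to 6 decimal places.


Fisher information for variance: I(sigma^2) = 1/(2*sigma^4).
sigma^2 = 31, so sigma^4 = 961.
I = 1/(2*961) = 1/1922 = 0.000520

0.000520


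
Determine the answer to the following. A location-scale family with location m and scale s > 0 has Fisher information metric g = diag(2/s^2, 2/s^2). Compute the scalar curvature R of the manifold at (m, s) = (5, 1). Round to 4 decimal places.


The metric has the form g = (A dm^2 + B ds^2)/s^2 with A = 2, B = 2.
Substitute u = sqrt(A/B)*m: g = B*(du^2 + ds^2)/s^2, i.e. B times the
Poincare upper half-plane metric, which has constant Gaussian curvature -1.
Scaling a 2D metric by a constant c divides the Gaussian curvature by c,
so K = -1/B = -1/(2) = -0.5000 everywhere (the point (m, s) = (5, 1) is irrelevant:
the curvature is constant).
Scalar curvature in dimension 2: R = 2K = -2/(2) = -1.0000.

-1.0000


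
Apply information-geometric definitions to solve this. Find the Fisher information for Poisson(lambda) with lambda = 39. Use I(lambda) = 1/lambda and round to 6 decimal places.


Fisher information for Poisson: I(lambda) = 1/lambda.
lambda = 39.
I(lambda) = 1/39 = 0.025641

0.025641


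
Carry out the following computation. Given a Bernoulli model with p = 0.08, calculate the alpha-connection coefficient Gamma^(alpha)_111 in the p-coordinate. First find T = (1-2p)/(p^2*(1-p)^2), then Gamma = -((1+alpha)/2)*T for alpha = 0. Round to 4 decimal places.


Skewness (Amari-Chentsov) tensor: T = (1-2p)/(p^2*(1-p)^2).
p = 0.08, 1-2p = 0.84, p^2 = 0.0064, (1-p)^2 = 0.8464.
T = 0.84/(0.0064 * 0.8464) = 155.068526.
In the p-coordinate, Gamma^(alpha) = Gamma^(0) - (alpha/2)*T with Gamma^(0) = (1/2)*g'(p) = -T/2,
so Gamma^(alpha) = -((1+alpha)/2)*T.
alpha = 0, -(1+alpha)/2 = -0.5.
Gamma = -0.5 * 155.068526 = -77.5343

-77.5343


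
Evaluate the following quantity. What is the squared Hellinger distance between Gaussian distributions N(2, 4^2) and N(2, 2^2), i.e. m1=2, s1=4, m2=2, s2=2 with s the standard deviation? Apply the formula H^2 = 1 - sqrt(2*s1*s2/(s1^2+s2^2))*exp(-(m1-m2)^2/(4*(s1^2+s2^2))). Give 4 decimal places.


Squared Hellinger distance for Gaussians:
H^2 = 1 - sqrt(2*s1*s2/(s1^2+s2^2)) * exp(-(m1-m2)^2/(4*(s1^2+s2^2))).
s1^2 = 16, s2^2 = 4, s1^2+s2^2 = 20.
sqrt(2*4*2/(20)) = 0.894427.
(m1-m2)^2 = (0)^2 = 0.
exp(-0/(4*20)) = exp(0.0) = 1.0.
H^2 = 1 - 0.894427*1.0 = 0.1056

0.1056


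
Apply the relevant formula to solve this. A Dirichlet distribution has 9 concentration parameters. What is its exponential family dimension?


Exponential family dimension calculation:
Dirichlet with 9 components has 9 natural parameters.

9


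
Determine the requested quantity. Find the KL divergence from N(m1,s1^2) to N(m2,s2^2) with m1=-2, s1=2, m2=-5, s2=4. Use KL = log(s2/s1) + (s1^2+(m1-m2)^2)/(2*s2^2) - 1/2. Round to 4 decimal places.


KL divergence between normal distributions:
KL = log(s2/s1) + (s1^2 + (m1-m2)^2)/(2*s2^2) - 1/2.
log(4/2) = 0.693147.
(2^2 + (-2--5)^2)/(2*4^2) = (4 + 9)/32 = 0.40625.
KL = 0.693147 + 0.40625 - 0.5 = 0.5994

0.5994


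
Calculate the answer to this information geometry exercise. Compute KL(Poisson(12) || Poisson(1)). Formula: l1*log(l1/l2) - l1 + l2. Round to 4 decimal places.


KL divergence for Poisson:
KL = l1*log(l1/l2) - l1 + l2.
l1 = 12, l2 = 1.
log(12/1) = 2.484907.
l1*log(l1/l2) = 12 * 2.484907 = 29.81888.
KL = 29.81888 - 12 + 1 = 18.8189

18.8189


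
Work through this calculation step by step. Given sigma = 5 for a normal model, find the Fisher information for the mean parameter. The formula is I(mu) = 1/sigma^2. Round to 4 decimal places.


The Fisher information for the mean of a normal distribution is I(mu) = 1/sigma^2.
sigma = 5, so sigma^2 = 25.
I(mu) = 1/25 = 0.0400

0.0400


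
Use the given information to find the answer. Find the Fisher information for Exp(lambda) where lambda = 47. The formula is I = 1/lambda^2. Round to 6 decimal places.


Fisher information for exponential: I(lambda) = 1/lambda^2.
lambda = 47, lambda^2 = 2209.
I = 1/2209 = 0.000453

0.000453


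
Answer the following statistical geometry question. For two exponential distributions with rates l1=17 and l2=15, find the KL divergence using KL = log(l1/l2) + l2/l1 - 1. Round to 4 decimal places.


KL divergence for exponential family:
KL = log(l1/l2) + l2/l1 - 1.
log(17/15) = 0.125163.
15/17 = 0.882353.
KL = 0.125163 + 0.882353 - 1 = 0.0075

0.0075


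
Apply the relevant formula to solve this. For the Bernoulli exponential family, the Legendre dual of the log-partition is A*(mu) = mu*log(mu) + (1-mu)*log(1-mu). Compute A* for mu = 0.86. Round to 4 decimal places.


Legendre transform for Bernoulli:
A*(mu) = mu*log(mu) + (1-mu)*log(1-mu).
mu = 0.86, 1-mu = 0.14.
mu*log(mu) = 0.86*log(0.86) = -0.129708.
(1-mu)*log(1-mu) = 0.14*log(0.14) = -0.275256.
A* = -0.129708 + -0.275256 = -0.4050

-0.4050


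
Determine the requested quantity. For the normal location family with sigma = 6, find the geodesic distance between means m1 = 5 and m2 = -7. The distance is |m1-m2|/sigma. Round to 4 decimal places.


On the fixed-variance normal subfamily, geodesic distance = |m1-m2|/sigma.
|5 - -7| = 12.
sigma = 6.
d = 12/6 = 2.0000

2.0000


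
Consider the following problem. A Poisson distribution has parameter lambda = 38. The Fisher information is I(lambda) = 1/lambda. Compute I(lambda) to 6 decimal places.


Fisher information for Poisson: I(lambda) = 1/lambda.
lambda = 38.
I(lambda) = 1/38 = 0.026316

0.026316


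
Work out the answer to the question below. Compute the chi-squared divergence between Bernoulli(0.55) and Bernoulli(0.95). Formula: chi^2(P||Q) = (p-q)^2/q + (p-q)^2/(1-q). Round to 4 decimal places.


Chi-squared divergence between Bernoulli distributions:
chi^2 = (p-q)^2/q + (p-q)^2/(1-q).
p = 0.55, q = 0.95, p-q = -0.4.
(p-q)^2 = 0.16.
term1 = 0.16/0.95 = 0.168421.
term2 = 0.16/0.05 = 3.2.
chi^2 = 0.168421 + 3.2 = 3.3684

3.3684


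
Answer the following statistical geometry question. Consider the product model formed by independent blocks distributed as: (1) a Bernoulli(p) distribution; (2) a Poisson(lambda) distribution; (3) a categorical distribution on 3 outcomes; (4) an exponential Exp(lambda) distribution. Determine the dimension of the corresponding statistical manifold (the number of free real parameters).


The dimension of a statistical manifold equals the number of free
(independent) real parameters of the model. For a product of independent
blocks the parameter counts add.
- Bernoulli (p): 1.
- Poisson (lambda): 1.
- categorical on 3 outcomes (probabilities sum to 1): 3-1 = 2.
- exponential (lambda): 1.
Total = 1 + 1 + 2 + 1 = 5.
Dimension = 5

5


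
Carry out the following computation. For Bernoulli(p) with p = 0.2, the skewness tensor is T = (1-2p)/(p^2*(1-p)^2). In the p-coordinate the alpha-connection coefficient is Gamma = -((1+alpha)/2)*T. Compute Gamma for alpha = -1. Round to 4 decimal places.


Skewness (Amari-Chentsov) tensor: T = (1-2p)/(p^2*(1-p)^2).
p = 0.2, 1-2p = 0.6, p^2 = 0.04, (1-p)^2 = 0.64.
T = 0.6/(0.04 * 0.64) = 23.4375.
In the p-coordinate, Gamma^(alpha) = Gamma^(0) - (alpha/2)*T with Gamma^(0) = (1/2)*g'(p) = -T/2,
so Gamma^(alpha) = -((1+alpha)/2)*T.
alpha = -1, -(1+alpha)/2 = 0.0.
Gamma = 0.0 * 23.4375 = 0.0000

0.0000


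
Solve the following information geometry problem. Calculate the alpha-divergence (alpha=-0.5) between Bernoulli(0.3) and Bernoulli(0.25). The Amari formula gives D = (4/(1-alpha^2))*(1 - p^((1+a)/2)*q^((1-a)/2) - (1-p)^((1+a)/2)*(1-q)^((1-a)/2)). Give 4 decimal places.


Amari alpha-divergence:
D = (4/(1-alpha^2))*(1 - p^((1+a)/2)*q^((1-a)/2) - (1-p)^((1+a)/2)*(1-q)^((1-a)/2)).
alpha = -0.5, p = 0.3, q = 0.25.
e1 = (1+alpha)/2 = 0.25, e2 = (1-alpha)/2 = 0.75.
t1 = p^e1 * q^e2 = 0.3^0.25 * 0.25^0.75 = 0.261659.
t2 = (1-p)^e1 * (1-q)^e2 = 0.7^0.25 * 0.75^0.75 = 0.737175.
4/(1-alpha^2) = 5.333333.
D = 5.333333*(1 - 0.261659 - 0.737175) = 0.0062

0.0062


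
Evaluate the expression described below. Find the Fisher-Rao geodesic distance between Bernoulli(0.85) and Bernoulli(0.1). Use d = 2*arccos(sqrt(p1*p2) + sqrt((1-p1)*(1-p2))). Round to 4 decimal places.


Geodesic distance on Bernoulli manifold:
d(p1,p2) = 2*arccos(sqrt(p1*p2) + sqrt((1-p1)*(1-p2))).
sqrt(p1*p2) = sqrt(0.85*0.1) = 0.291548.
sqrt((1-p1)*(1-p2)) = sqrt(0.15*0.9) = 0.367423.
arg = 0.291548 + 0.367423 = 0.658971.
d = 2*arccos(0.658971) = 1.7027

1.7027


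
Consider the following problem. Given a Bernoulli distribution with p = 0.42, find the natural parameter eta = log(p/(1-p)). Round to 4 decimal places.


Natural parameter for Bernoulli: eta = log(p/(1-p)).
p = 0.42, 1-p = 0.58.
p/(1-p) = 0.724138.
eta = log(0.724138) = -0.3228

-0.3228


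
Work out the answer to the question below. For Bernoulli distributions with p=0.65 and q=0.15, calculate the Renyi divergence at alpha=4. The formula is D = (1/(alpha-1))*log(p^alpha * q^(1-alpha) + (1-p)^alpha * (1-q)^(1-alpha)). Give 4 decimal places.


Renyi divergence of order alpha between Bernoulli distributions:
D = (1/(alpha-1))*log(p^alpha * q^(1-alpha) + (1-p)^alpha * (1-q)^(1-alpha)).
alpha = 4, p = 0.65, q = 0.15.
p^alpha * q^(1-alpha) = 0.65^4 * 0.15^-3 = 52.890741.
(1-p)^alpha * (1-q)^(1-alpha) = 0.35^4 * 0.85^-3 = 0.024435.
sum = 52.890741 + 0.024435 = 52.915176.
D = (1/3)*log(52.915176) = 1.3229

1.3229


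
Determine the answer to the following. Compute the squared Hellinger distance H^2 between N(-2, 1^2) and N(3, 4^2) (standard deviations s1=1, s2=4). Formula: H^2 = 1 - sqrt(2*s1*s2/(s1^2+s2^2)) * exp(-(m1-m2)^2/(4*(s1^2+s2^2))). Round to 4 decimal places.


Squared Hellinger distance for Gaussians:
H^2 = 1 - sqrt(2*s1*s2/(s1^2+s2^2)) * exp(-(m1-m2)^2/(4*(s1^2+s2^2))).
s1^2 = 1, s2^2 = 16, s1^2+s2^2 = 17.
sqrt(2*1*4/(17)) = 0.685994.
(m1-m2)^2 = (-5)^2 = 25.
exp(-25/(4*17)) = exp(-0.367647) = 0.692362.
H^2 = 1 - 0.685994*0.692362 = 0.5250

0.5250


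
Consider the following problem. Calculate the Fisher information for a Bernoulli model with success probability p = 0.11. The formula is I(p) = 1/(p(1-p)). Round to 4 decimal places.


For Bernoulli(p), Fisher information is I(p) = 1/(p*(1-p)).
p = 0.11, 1-p = 0.89.
p*(1-p) = 0.0979.
I(p) = 1/0.0979 = 10.2145

10.2145


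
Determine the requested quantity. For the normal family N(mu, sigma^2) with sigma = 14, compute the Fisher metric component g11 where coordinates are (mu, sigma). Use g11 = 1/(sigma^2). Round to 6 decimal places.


For the 2-parameter normal family, the Fisher metric has:
  g11 = 1/sigma^2, g22 = 2/sigma^2.
sigma = 14, sigma^2 = 196.
g11 = 0.005102

0.005102


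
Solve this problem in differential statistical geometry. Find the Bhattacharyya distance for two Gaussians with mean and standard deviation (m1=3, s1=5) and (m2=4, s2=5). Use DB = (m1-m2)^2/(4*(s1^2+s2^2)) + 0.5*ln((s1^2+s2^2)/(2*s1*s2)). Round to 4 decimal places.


Bhattacharyya distance between two Gaussians:
DB = (m1-m2)^2/(4*(s1^2+s2^2)) + (1/2)*ln((s1^2+s2^2)/(2*s1*s2)).
(m1-m2)^2 = (-1)^2 = 1.
s1^2+s2^2 = 25 + 25 = 50.
term1 = 1/200 = 0.005.
term2 = 0.5*ln(50/50.0) = 0.0.
DB = 0.005 + 0.0 = 0.0050

0.0050


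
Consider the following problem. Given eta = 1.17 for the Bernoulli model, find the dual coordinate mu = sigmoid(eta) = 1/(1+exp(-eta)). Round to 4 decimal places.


Dual coordinate (expectation parameter) for Bernoulli:
mu = 1/(1+exp(-eta)).
eta = 1.17.
exp(-eta) = exp(-1.17) = 0.310367.
mu = 1/(1+0.310367) = 0.7631

0.7631
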